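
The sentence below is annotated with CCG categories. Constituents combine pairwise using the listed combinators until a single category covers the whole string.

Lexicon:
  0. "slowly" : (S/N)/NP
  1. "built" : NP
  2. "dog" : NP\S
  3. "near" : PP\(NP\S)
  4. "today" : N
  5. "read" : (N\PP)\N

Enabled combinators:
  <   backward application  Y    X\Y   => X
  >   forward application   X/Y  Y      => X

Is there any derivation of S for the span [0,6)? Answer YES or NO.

[0,6] S   >
  [0,2] S/N   >
    [0,1] "slowly" : (S/N)/NP
    [1,2] "built" : NP
  [2,6] N   <
    [2,4] PP   <
      [2,3] "dog" : NP\S
      [3,4] "near" : PP\(NP\S)
    [4,6] N\PP   <
      [4,5] "today" : N
      [5,6] "read" : (N\PP)\N

YES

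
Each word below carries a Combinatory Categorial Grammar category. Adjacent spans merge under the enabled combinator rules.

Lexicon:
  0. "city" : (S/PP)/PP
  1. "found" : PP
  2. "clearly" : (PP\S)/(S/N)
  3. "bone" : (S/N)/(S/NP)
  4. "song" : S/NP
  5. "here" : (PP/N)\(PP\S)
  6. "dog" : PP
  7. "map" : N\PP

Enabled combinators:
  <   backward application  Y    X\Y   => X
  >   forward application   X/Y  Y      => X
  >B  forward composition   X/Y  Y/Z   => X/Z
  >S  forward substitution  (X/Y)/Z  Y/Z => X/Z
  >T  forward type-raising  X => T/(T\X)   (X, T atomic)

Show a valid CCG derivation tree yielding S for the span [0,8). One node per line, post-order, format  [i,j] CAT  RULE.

[0,1] (S/PP)/PP  lex  "city"
[1,2] PP  lex  "found"
[0,2] S/PP  >  k=1
[2,3] (PP\S)/(S/N)  lex  "clearly"
[3,4] (S/N)/(S/NP)  lex  "bone"
[4,5] S/NP  lex  "song"
[3,5] S/N  >  k=4
[2,5] PP\S  >  k=3
[5,6] (PP/N)\(PP\S)  lex  "here"
[2,6] PP/N  <  k=5
[6,7] PP  lex  "dog"
[7,8] N\PP  lex  "map"
[6,8] N  <  k=7
[2,8] PP  >  k=6
[0,8] S  >  k=2

[0,8] S   >
  [0,2] S/PP   >
    [0,1] "city" : (S/PP)/PP
    [1,2] "found" : PP
  [2,8] PP   >
    [2,6] PP/N   <
      [2,5] PP\S   >
        [2,3] "clearly" : (PP\S)/(S/N)
        [3,5] S/N   >
          [3,4] "bone" : (S/N)/(S/NP)
          [4,5] "song" : S/NP
      [5,6] "here" : (PP/N)\(PP\S)
    [6,8] N   <
      [6,7] "dog" : PP
      [7,8] "map" : N\PP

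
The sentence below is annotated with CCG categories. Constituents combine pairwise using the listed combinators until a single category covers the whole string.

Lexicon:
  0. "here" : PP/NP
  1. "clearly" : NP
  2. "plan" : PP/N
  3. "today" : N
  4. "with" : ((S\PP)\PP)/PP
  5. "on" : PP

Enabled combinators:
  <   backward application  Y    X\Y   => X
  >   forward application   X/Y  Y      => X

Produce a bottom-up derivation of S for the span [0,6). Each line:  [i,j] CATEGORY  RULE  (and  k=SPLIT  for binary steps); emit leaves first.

[0,1] PP/NP  lex  "here"
[1,2] NP  lex  "clearly"
[0,2] PP  >  k=1
[2,3] PP/N  lex  "plan"
[3,4] N  lex  "today"
[2,4] PP  >  k=3
[4,5] ((S\PP)\PP)/PP  lex  "with"
[5,6] PP  lex  "on"
[4,6] (S\PP)\PP  >  k=5
[2,6] S\PP  <  k=4
[0,6] S  <  k=2

[0,6] S   <
  [0,2] PP   >
    [0,1] "here" : PP/NP
    [1,2] "clearly" : NP
  [2,6] S\PP   <
    [2,4] PP   >
      [2,3] "plan" : PP/N
      [3,4] "today" : N
    [4,6] (S\PP)\PP   >
      [4,5] "with" : ((S\PP)\PP)/PP
      [5,6] "on" : PP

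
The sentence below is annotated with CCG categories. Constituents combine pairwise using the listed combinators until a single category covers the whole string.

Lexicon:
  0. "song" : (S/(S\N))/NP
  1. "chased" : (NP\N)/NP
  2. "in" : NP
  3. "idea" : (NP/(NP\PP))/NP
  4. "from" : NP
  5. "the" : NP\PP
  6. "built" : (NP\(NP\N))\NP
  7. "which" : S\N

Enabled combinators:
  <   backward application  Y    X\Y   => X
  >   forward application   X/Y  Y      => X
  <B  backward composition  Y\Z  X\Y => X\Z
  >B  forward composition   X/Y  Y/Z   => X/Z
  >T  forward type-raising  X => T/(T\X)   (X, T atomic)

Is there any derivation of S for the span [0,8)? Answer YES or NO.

YES

[0,8] S   >
  [0,7] S/(S\N)   >
    [0,1] "song" : (S/(S\N))/NP
    [1,7] NP   <
      [1,3] NP\N   >
        [1,2] "chased" : (NP\N)/NP
        [2,3] "in" : NP
      [3,7] NP\(NP\N)   <
        [3,6] NP   >
          [3,5] NP/(NP\PP)   >
            [3,4] "idea" : (NP/(NP\PP))/NP
            [4,5] "from" : NP
          [5,6] "the" : NP\PP
        [6,7] "built" : (NP\(NP\N))\NP
  [7,8] "which" : S\N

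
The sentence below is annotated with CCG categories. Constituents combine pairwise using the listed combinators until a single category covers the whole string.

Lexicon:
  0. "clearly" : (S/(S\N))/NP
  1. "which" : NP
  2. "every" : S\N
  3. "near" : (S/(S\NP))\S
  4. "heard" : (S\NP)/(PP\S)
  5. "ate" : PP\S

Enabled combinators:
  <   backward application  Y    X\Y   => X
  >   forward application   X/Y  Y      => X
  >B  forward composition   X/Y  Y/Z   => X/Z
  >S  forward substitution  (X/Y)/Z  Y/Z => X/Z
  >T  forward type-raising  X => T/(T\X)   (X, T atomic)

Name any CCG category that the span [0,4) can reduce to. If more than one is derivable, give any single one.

S/(S\NP)

[0,6] S   >
  [0,4] S/(S\NP)   <
    [0,3] S   >
      [0,2] S/(S\N)   >
        [0,1] "clearly" : (S/(S\N))/NP
        [1,2] "which" : NP
      [2,3] "every" : S\N
    [3,4] "near" : (S/(S\NP))\S
  [4,6] S\NP   >
    [4,5] "heard" : (S\NP)/(PP\S)
    [5,6] "ate" : PP\S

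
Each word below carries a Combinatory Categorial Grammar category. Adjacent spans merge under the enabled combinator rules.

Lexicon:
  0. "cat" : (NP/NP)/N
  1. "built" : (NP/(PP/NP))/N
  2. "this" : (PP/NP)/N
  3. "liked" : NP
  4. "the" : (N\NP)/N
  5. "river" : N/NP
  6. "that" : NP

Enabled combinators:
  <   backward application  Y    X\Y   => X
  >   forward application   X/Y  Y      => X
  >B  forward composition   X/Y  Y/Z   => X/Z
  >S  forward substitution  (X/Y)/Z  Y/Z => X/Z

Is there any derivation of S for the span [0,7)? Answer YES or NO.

NO

(NP/NP)/N (NP/(PP/NP))/N (PP/NP)/N NP (N\NP)/N N/NP NP
CKY chart[0,7] = {NP}; S ∉ chart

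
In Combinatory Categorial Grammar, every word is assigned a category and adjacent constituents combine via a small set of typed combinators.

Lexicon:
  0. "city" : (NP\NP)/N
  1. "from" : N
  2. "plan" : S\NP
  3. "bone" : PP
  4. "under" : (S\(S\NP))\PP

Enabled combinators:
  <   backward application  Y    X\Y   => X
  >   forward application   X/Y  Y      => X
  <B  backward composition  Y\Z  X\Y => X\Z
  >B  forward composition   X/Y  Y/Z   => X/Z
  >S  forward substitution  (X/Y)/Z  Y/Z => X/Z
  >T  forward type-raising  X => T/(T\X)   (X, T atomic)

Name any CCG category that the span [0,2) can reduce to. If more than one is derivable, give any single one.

NP\NP

[0,5] S   <
  [0,3] S\NP   <B
    [0,2] NP\NP   >
      [0,1] "city" : (NP\NP)/N
      [1,2] "from" : N
    [2,3] "plan" : S\NP
  [3,5] S\(S\NP)   <
    [3,4] "bone" : PP
    [4,5] "under" : (S\(S\NP))\PP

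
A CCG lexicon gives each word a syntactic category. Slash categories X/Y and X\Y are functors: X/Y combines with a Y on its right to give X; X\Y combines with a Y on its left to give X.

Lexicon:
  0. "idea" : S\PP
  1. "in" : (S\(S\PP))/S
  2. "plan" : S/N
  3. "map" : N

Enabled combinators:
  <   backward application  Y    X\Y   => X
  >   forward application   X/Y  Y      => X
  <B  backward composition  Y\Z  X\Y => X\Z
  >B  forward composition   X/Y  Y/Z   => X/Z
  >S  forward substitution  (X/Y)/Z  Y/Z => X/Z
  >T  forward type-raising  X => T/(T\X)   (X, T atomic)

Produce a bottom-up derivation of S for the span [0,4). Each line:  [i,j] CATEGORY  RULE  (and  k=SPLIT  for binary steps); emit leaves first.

[0,1] S\PP  lex  "idea"
[1,2] (S\(S\PP))/S  lex  "in"
[2,3] S/N  lex  "plan"
[3,4] N  lex  "map"
[2,4] S  >  k=3
[1,4] S\(S\PP)  >  k=2
[0,4] S  <  k=1

[0,4] S   <
  [0,1] "idea" : S\PP
  [1,4] S\(S\PP)   >
    [1,2] "in" : (S\(S\PP))/S
    [2,4] S   >
      [2,3] "plan" : S/N
      [3,4] "map" : N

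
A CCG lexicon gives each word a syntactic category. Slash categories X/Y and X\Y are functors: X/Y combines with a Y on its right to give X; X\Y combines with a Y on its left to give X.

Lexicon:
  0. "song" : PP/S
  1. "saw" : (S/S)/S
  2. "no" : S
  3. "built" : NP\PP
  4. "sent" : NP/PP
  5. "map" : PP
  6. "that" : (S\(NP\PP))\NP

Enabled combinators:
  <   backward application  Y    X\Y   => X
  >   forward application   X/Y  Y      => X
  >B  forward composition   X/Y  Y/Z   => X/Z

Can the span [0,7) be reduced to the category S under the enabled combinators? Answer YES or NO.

NO

PP/S (S/S)/S S NP\PP NP/PP PP (S\(NP\PP))\NP
CKY chart[0,7] = {PP}; S ∉ chart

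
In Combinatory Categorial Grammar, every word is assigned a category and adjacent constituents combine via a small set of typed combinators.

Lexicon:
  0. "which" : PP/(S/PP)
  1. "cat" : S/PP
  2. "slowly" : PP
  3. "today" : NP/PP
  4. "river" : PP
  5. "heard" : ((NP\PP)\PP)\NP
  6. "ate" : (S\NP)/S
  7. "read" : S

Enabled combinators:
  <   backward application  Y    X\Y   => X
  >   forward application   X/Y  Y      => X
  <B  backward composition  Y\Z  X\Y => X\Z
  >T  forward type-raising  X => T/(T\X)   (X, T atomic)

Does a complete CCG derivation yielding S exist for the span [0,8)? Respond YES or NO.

YES

[0,8] S   <
  [0,6] NP   <
    [0,2] PP   >
      [0,1] "which" : PP/(S/PP)
      [1,2] "cat" : S/PP
    [2,6] NP\PP   <
      [2,3] "slowly" : PP
      [3,6] (NP\PP)\PP   <
        [3,5] NP   >
          [3,4] "today" : NP/PP
          [4,5] "river" : PP
        [5,6] "heard" : ((NP\PP)\PP)\NP
  [6,8] S\NP   >
    [6,7] "ate" : (S\NP)/S
    [7,8] "read" : S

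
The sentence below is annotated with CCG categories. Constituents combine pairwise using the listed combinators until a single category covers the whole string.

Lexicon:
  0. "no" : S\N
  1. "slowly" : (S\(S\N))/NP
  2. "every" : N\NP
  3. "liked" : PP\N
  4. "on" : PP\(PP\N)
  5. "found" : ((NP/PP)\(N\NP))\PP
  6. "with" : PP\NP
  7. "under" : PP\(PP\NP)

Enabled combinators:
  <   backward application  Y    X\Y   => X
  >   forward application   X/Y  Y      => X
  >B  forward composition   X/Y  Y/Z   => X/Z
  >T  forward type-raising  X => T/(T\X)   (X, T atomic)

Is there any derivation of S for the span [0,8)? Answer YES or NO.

YES

[0,8] S   <
  [0,1] "no" : S\N
  [1,8] S\(S\N)   >
    [1,2] "slowly" : (S\(S\N))/NP
    [2,8] NP   >
      [2,6] NP/PP   <
        [2,3] "every" : N\NP
        [3,6] (NP/PP)\(N\NP)   <
          [3,5] PP   <
            [3,4] "liked" : PP\N
            [4,5] "on" : PP\(PP\N)
          [5,6] "found" : ((NP/PP)\(N\NP))\PP
      [6,8] PP   <
        [6,7] "with" : PP\NP
        [7,8] "under" : PP\(PP\NP)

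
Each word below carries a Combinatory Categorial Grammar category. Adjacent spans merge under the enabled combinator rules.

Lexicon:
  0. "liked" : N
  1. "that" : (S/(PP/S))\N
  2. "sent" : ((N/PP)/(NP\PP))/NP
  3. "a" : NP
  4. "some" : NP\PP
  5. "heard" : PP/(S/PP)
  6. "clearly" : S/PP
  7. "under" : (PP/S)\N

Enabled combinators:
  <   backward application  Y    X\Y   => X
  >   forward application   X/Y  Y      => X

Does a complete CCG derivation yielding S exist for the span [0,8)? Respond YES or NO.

[0,8] S   >
  [0,2] S/(PP/S)   <
    [0,1] "liked" : N
    [1,2] "that" : (S/(PP/S))\N
  [2,8] PP/S   <
    [2,7] N   >
      [2,5] N/PP   >
        [2,4] (N/PP)/(NP\PP)   >
          [2,3] "sent" : ((N/PP)/(NP\PP))/NP
          [3,4] "a" : NP
        [4,5] "some" : NP\PP
      [5,7] PP   >
        [5,6] "heard" : PP/(S/PP)
        [6,7] "clearly" : S/PP
    [7,8] "under" : (PP/S)\N

YES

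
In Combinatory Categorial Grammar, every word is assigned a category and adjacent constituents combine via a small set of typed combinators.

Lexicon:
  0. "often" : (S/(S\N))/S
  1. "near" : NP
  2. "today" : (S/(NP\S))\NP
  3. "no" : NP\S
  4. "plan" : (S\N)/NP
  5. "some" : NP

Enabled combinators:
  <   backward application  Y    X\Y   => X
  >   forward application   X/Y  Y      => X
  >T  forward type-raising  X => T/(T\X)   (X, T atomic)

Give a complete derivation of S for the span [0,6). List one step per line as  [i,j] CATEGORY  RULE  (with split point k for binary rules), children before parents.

[0,1] (S/(S\N))/S  lex  "often"
[1,2] NP  lex  "near"
[2,3] (S/(NP\S))\NP  lex  "today"
[1,3] S/(NP\S)  <  k=2
[3,4] NP\S  lex  "no"
[1,4] S  >  k=3
[0,4] S/(S\N)  >  k=1
[4,5] (S\N)/NP  lex  "plan"
[5,6] NP  lex  "some"
[4,6] S\N  >  k=5
[0,6] S  >  k=4

[0,6] S   >
  [0,4] S/(S\N)   >
    [0,1] "often" : (S/(S\N))/S
    [1,4] S   >
      [1,3] S/(NP\S)   <
        [1,2] "near" : NP
        [2,3] "today" : (S/(NP\S))\NP
      [3,4] "no" : NP\S
  [4,6] S\N   >
    [4,5] "plan" : (S\N)/NP
    [5,6] "some" : NP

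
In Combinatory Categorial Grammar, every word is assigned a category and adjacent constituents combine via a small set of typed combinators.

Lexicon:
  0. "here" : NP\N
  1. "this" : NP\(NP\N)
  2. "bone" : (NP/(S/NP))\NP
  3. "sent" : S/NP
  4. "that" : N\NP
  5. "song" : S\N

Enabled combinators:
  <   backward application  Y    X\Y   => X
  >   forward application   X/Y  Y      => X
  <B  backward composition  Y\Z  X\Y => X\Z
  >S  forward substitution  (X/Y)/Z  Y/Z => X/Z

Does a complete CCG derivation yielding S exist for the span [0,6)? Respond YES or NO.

YES

[0,6] S   <
  [0,4] NP   >
    [0,3] NP/(S/NP)   <
      [0,2] NP   <
        [0,1] "here" : NP\N
        [1,2] "this" : NP\(NP\N)
      [2,3] "bone" : (NP/(S/NP))\NP
    [3,4] "sent" : S/NP
  [4,6] S\NP   <B
    [4,5] "that" : N\NP
    [5,6] "song" : S\N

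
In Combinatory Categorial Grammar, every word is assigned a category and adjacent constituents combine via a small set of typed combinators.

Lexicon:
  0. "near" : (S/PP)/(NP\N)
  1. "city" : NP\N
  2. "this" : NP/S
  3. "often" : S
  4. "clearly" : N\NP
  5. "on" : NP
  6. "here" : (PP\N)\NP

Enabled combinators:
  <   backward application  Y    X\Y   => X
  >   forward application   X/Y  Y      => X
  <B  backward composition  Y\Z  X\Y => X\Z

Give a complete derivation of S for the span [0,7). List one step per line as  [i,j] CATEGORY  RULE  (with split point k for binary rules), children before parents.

[0,7] S   >
  [0,2] S/PP   >
    [0,1] "near" : (S/PP)/(NP\N)
    [1,2] "city" : NP\N
  [2,7] PP   <
    [2,4] NP   >
      [2,3] "this" : NP/S
      [3,4] "often" : S
    [4,7] PP\NP   <B
      [4,5] "clearly" : N\NP
      [5,7] PP\N   <
        [5,6] "on" : NP
        [6,7] "here" : (PP\N)\NP

[0,1] (S/PP)/(NP\N)  lex  "near"
[1,2] NP\N  lex  "city"
[0,2] S/PP  >  k=1
[2,3] NP/S  lex  "this"
[3,4] S  lex  "often"
[2,4] NP  >  k=3
[4,5] N\NP  lex  "clearly"
[5,6] NP  lex  "on"
[6,7] (PP\N)\NP  lex  "here"
[5,7] PP\N  <  k=6
[4,7] PP\NP  <B  k=5
[2,7] PP  <  k=4
[0,7] S  >  k=2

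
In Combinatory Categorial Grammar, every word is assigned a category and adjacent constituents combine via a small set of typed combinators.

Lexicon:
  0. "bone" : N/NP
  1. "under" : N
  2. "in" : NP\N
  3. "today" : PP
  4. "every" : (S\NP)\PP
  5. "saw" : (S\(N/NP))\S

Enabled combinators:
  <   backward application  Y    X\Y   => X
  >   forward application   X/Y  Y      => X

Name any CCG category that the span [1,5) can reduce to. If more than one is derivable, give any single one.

S

[0,6] S   <
  [0,1] "bone" : N/NP
  [1,6] S\(N/NP)   <
    [1,5] S   <
      [1,3] NP   <
        [1,2] "under" : N
        [2,3] "in" : NP\N
      [3,5] S\NP   <
        [3,4] "today" : PP
        [4,5] "every" : (S\NP)\PP
    [5,6] "saw" : (S\(N/NP))\S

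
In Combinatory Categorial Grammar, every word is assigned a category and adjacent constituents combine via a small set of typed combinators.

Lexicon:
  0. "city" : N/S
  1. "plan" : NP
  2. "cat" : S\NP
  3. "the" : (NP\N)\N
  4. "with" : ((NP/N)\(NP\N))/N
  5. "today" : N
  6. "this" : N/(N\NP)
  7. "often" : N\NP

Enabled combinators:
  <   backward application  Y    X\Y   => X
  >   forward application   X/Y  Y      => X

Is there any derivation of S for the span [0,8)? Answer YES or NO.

NO

N/S NP S\NP (NP\N)\N ((NP/N)\(NP\N))/N N N/(N\NP) N\NP
CKY chart[0,8] = {NP}; S ∉ chart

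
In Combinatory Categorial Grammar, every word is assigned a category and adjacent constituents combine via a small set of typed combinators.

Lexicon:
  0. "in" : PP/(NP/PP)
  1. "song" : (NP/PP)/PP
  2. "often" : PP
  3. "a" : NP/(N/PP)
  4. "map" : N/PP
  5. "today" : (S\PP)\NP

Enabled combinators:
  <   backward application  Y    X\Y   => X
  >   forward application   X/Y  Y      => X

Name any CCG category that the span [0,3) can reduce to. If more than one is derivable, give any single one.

PP

[0,6] S   <
  [0,3] PP   >
    [0,1] "in" : PP/(NP/PP)
    [1,3] NP/PP   >
      [1,2] "song" : (NP/PP)/PP
      [2,3] "often" : PP
  [3,6] S\PP   <
    [3,5] NP   >
      [3,4] "a" : NP/(N/PP)
      [4,5] "map" : N/PP
    [5,6] "today" : (S\PP)\NP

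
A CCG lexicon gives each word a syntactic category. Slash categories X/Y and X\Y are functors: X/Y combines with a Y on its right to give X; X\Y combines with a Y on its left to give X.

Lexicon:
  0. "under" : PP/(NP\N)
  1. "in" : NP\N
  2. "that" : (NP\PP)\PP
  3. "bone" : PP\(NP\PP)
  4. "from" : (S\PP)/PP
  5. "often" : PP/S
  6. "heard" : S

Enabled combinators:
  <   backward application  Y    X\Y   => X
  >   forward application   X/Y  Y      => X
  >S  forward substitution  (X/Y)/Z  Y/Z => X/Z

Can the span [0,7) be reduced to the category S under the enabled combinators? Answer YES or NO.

[0,7] S   <
  [0,4] PP   <
    [0,3] NP\PP   <
      [0,2] PP   >
        [0,1] "under" : PP/(NP\N)
        [1,2] "in" : NP\N
      [2,3] "that" : (NP\PP)\PP
    [3,4] "bone" : PP\(NP\PP)
  [4,7] S\PP   >
    [4,5] "from" : (S\PP)/PP
    [5,7] PP   >
      [5,6] "often" : PP/S
      [6,7] "heard" : S

YES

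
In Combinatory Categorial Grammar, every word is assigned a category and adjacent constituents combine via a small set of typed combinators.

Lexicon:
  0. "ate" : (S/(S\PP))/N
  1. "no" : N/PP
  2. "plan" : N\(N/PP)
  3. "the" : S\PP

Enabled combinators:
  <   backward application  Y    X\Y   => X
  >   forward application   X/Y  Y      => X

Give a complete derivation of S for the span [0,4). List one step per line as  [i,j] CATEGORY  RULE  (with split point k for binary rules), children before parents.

[0,1] (S/(S\PP))/N  lex  "ate"
[1,2] N/PP  lex  "no"
[2,3] N\(N/PP)  lex  "plan"
[1,3] N  <  k=2
[0,3] S/(S\PP)  >  k=1
[3,4] S\PP  lex  "the"
[0,4] S  >  k=3

[0,4] S   >
  [0,3] S/(S\PP)   >
    [0,1] "ate" : (S/(S\PP))/N
    [1,3] N   <
      [1,2] "no" : N/PP
      [2,3] "plan" : N\(N/PP)
  [3,4] "the" : S\PP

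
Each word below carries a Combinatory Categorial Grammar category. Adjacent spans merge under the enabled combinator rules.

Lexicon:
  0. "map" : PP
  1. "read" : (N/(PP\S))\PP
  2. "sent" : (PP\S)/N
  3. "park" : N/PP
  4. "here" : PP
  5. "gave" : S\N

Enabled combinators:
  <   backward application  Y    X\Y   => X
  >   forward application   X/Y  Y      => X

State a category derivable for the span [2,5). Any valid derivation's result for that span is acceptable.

[0,6] S   <
  [0,5] N   >
    [0,2] N/(PP\S)   <
      [0,1] "map" : PP
      [1,2] "read" : (N/(PP\S))\PP
    [2,5] PP\S   >
      [2,3] "sent" : (PP\S)/N
      [3,5] N   >
        [3,4] "park" : N/PP
        [4,5] "here" : PP
  [5,6] "gave" : S\N

PP\S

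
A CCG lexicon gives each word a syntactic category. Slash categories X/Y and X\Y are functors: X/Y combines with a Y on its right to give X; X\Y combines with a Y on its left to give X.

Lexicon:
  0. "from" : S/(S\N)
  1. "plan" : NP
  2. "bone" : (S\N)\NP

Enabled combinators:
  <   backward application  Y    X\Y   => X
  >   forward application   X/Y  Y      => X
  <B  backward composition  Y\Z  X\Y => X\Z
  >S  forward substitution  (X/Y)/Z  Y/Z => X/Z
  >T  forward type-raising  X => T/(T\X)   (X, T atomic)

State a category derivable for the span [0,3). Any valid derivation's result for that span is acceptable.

S

[0,3] S   >
  [0,1] "from" : S/(S\N)
  [1,3] S\N   <
    [1,2] "plan" : NP
    [2,3] "bone" : (S\N)\NP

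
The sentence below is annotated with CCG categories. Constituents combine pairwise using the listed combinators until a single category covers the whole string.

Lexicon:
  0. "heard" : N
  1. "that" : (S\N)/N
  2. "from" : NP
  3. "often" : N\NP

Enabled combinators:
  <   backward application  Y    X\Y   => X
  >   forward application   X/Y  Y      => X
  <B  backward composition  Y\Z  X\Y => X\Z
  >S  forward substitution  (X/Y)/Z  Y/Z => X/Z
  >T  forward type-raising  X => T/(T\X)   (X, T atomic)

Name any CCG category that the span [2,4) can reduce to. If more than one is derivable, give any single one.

N

[0,4] S   >
  [0,1] S/(S\N)   >T
    [0,1] "heard" : N
  [1,4] S\N   >
    [1,2] "that" : (S\N)/N
    [2,4] N   <
      [2,3] "from" : NP
      [3,4] "often" : N\NP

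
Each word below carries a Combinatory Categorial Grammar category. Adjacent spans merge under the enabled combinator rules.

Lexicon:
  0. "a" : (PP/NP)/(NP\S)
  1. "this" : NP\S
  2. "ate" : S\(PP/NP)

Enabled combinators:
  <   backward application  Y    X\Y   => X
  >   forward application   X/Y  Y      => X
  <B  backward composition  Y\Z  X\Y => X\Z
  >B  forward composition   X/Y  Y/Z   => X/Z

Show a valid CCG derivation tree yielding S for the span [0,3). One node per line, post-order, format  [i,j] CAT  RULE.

[0,1] (PP/NP)/(NP\S)  lex  "a"
[1,2] NP\S  lex  "this"
[0,2] PP/NP  >  k=1
[2,3] S\(PP/NP)  lex  "ate"
[0,3] S  <  k=2

[0,3] S   <
  [0,2] PP/NP   >
    [0,1] "a" : (PP/NP)/(NP\S)
    [1,2] "this" : NP\S
  [2,3] "ate" : S\(PP/NP)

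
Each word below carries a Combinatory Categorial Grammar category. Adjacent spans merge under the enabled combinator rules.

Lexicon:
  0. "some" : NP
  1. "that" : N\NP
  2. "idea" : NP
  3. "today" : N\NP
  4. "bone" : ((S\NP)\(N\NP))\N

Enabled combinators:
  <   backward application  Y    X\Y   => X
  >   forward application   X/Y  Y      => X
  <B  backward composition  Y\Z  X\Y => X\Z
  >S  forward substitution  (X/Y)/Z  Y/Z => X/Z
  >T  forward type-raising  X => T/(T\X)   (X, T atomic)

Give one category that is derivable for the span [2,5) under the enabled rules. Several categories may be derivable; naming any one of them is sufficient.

(S\NP)\(N\NP)

[0,5] S   <
  [0,1] "some" : NP
  [1,5] S\NP   <
    [1,2] "that" : N\NP
    [2,5] (S\NP)\(N\NP)   <
      [2,4] N   <
        [2,3] "idea" : NP
        [3,4] "today" : N\NP
      [4,5] "bone" : ((S\NP)\(N\NP))\N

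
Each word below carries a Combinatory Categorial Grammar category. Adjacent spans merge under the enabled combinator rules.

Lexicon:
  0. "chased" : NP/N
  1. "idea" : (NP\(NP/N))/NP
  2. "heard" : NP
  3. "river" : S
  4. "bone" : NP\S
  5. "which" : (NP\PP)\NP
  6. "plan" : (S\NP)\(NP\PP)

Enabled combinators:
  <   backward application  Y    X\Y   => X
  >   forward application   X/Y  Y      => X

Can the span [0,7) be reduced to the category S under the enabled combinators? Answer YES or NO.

[0,7] S   <
  [0,3] NP   <
    [0,1] "chased" : NP/N
    [1,3] NP\(NP/N)   >
      [1,2] "idea" : (NP\(NP/N))/NP
      [2,3] "heard" : NP
  [3,7] S\NP   <
    [3,6] NP\PP   <
      [3,5] NP   <
        [3,4] "river" : S
        [4,5] "bone" : NP\S
      [5,6] "which" : (NP\PP)\NP
    [6,7] "plan" : (S\NP)\(NP\PP)

YES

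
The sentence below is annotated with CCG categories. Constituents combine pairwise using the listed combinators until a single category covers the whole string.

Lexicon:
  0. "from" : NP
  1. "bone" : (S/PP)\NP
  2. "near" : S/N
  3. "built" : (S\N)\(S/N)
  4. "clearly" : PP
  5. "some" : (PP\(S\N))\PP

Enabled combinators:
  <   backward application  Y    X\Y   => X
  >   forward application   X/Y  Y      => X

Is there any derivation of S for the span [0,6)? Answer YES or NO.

YES

[0,6] S   >
  [0,2] S/PP   <
    [0,1] "from" : NP
    [1,2] "bone" : (S/PP)\NP
  [2,6] PP   <
    [2,4] S\N   <
      [2,3] "near" : S/N
      [3,4] "built" : (S\N)\(S/N)
    [4,6] PP\(S\N)   <
      [4,5] "clearly" : PP
      [5,6] "some" : (PP\(S\N))\PP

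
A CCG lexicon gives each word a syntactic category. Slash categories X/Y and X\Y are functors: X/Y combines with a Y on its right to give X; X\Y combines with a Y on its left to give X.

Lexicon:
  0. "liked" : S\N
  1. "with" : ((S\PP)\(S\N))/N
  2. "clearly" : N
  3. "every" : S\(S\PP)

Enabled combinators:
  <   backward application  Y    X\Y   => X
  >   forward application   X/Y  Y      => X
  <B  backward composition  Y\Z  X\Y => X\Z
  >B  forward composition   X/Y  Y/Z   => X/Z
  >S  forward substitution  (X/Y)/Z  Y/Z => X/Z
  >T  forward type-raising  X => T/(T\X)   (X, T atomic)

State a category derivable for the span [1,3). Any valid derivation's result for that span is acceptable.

[0,4] S   <
  [0,3] S\PP   <
    [0,1] "liked" : S\N
    [1,3] (S\PP)\(S\N)   >
      [1,2] "with" : ((S\PP)\(S\N))/N
      [2,3] "clearly" : N
  [3,4] "every" : S\(S\PP)

(S\PP)\(S\N)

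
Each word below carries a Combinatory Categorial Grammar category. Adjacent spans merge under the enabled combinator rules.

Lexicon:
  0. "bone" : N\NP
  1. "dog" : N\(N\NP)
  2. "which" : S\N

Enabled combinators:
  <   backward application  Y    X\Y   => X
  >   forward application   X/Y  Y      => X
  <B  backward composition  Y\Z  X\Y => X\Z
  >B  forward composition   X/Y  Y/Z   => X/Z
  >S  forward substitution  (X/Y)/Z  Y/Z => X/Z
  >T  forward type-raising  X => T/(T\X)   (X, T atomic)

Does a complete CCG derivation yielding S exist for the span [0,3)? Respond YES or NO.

YES

[0,3] S   <
  [0,2] N   <
    [0,1] "bone" : N\NP
    [1,2] "dog" : N\(N\NP)
  [2,3] "which" : S\N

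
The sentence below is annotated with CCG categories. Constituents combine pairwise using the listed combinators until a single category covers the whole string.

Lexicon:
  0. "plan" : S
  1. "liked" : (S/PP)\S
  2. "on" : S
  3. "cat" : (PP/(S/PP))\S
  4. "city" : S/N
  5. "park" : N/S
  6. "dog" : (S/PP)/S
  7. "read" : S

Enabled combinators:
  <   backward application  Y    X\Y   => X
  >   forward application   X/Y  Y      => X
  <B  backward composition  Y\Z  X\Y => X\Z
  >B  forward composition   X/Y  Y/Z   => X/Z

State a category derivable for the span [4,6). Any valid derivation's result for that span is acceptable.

[0,8] S   >
  [0,2] S/PP   <
    [0,1] "plan" : S
    [1,2] "liked" : (S/PP)\S
  [2,8] PP   >
    [2,4] PP/(S/PP)   <
      [2,3] "on" : S
      [3,4] "cat" : (PP/(S/PP))\S
    [4,8] S/PP   >B
      [4,6] S/S   >B
        [4,5] "city" : S/N
        [5,6] "park" : N/S
      [6,8] S/PP   >
        [6,7] "dog" : (S/PP)/S
        [7,8] "read" : S

S/S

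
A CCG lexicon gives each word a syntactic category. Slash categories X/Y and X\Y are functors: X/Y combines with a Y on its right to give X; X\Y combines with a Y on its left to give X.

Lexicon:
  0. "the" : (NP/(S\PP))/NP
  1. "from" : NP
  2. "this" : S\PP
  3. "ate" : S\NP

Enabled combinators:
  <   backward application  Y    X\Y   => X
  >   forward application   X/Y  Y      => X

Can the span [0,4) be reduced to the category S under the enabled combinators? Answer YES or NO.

[0,4] S   <
  [0,3] NP   >
    [0,2] NP/(S\PP)   >
      [0,1] "the" : (NP/(S\PP))/NP
      [1,2] "from" : NP
    [2,3] "this" : S\PP
  [3,4] "ate" : S\NP

YES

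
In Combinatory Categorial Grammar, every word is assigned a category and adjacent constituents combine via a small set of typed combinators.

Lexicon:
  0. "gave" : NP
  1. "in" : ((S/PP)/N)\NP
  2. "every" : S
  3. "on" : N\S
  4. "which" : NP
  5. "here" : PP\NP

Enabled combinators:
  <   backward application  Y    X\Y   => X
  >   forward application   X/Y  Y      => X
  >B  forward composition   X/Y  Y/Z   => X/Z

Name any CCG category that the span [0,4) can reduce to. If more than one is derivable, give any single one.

S/PP

[0,6] S   >
  [0,4] S/PP   >
    [0,2] (S/PP)/N   <
      [0,1] "gave" : NP
      [1,2] "in" : ((S/PP)/N)\NP
    [2,4] N   <
      [2,3] "every" : S
      [3,4] "on" : N\S
  [4,6] PP   <
    [4,5] "which" : NP
    [5,6] "here" : PP\NP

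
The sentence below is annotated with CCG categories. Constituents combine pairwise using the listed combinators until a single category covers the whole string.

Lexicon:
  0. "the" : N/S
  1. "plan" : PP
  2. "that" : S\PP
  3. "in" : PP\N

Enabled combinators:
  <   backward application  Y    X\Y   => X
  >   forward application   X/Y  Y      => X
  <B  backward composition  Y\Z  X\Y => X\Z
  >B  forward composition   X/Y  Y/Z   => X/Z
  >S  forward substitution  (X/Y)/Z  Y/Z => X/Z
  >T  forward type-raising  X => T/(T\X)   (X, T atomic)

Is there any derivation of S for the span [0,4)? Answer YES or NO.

NO

N/S PP S\PP PP\N
CKY chart[0,4] = {N/(N\PP), NP/(NP\PP), PP, PP/(PP\PP), S/(S\PP)}; S ∉ chart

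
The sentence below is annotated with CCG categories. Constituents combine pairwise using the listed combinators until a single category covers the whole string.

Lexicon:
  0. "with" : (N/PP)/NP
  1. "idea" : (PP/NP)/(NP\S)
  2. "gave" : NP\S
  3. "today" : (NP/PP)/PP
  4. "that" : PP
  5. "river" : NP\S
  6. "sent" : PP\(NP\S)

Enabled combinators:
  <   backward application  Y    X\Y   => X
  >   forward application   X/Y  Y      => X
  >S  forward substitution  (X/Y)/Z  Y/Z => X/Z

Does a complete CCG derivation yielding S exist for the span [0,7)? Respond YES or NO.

(N/PP)/NP (PP/NP)/(NP\S) NP\S (NP/PP)/PP PP NP\S PP\(NP\S)
CKY chart[0,7] = {N}; S ∉ chart

NO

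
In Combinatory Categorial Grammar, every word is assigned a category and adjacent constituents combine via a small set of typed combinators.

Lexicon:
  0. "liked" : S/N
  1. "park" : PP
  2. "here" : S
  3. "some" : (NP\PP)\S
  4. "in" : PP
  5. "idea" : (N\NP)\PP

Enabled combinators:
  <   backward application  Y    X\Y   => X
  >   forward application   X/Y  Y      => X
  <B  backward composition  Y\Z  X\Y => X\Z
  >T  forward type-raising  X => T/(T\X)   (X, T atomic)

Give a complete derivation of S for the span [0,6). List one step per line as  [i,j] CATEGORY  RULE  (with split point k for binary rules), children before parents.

[0,1] S/N  lex  "liked"
[1,2] PP  lex  "park"
[2,3] S  lex  "here"
[3,4] (NP\PP)\S  lex  "some"
[2,4] NP\PP  <  k=3
[1,4] NP  <  k=2
[4,5] PP  lex  "in"
[5,6] (N\NP)\PP  lex  "idea"
[4,6] N\NP  <  k=5
[1,6] N  <  k=4
[0,6] S  >  k=1

[0,6] S   >
  [0,1] "liked" : S/N
  [1,6] N   <
    [1,4] NP   <
      [1,2] "park" : PP
      [2,4] NP\PP   <
        [2,3] "here" : S
        [3,4] "some" : (NP\PP)\S
    [4,6] N\NP   <
      [4,5] "in" : PP
      [5,6] "idea" : (N\NP)\PP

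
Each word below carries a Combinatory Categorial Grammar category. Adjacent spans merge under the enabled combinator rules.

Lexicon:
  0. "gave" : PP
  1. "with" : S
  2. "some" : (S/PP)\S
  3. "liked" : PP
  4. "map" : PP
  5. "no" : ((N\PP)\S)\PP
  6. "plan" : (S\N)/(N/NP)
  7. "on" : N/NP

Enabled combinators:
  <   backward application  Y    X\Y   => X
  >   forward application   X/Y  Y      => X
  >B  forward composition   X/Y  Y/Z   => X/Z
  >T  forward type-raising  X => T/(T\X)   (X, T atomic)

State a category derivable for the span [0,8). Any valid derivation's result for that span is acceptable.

[0,8] S   <
  [0,6] N   >
    [0,1] N/(N\PP)   >T
      [0,1] "gave" : PP
    [1,6] N\PP   <
      [1,4] S   >
        [1,3] S/PP   <
          [1,2] "with" : S
          [2,3] "some" : (S/PP)\S
        [3,4] "liked" : PP
      [4,6] (N\PP)\S   <
        [4,5] "map" : PP
        [5,6] "no" : ((N\PP)\S)\PP
  [6,8] S\N   >
    [6,7] "plan" : (S\N)/(N/NP)
    [7,8] "on" : N/NP

S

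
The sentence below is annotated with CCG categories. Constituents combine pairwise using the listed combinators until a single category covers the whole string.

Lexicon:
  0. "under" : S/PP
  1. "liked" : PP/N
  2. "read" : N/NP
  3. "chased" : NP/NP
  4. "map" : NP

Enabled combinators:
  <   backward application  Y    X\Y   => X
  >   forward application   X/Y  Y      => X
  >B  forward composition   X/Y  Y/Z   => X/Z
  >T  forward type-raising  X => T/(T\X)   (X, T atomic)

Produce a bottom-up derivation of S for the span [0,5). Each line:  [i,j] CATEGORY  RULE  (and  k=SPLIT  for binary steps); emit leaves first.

[0,5] S   >
  [0,4] S/NP   >B
    [0,1] "under" : S/PP
    [1,4] PP/NP   >B
      [1,2] "liked" : PP/N
      [2,4] N/NP   >B
        [2,3] "read" : N/NP
        [3,4] "chased" : NP/NP
  [4,5] "map" : NP

[0,1] S/PP  lex  "under"
[1,2] PP/N  lex  "liked"
[2,3] N/NP  lex  "read"
[3,4] NP/NP  lex  "chased"
[2,4] N/NP  >B  k=3
[1,4] PP/NP  >B  k=2
[0,4] S/NP  >B  k=1
[4,5] NP  lex  "map"
[0,5] S  >  k=4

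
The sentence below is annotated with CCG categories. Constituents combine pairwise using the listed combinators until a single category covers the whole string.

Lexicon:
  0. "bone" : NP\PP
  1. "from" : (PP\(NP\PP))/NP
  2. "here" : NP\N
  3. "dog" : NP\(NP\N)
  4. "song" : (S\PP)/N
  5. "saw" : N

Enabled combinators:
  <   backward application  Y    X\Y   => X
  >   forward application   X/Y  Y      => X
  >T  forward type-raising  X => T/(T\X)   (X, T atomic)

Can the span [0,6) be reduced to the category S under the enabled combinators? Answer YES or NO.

YES

[0,6] S   <
  [0,4] PP   <
    [0,1] "bone" : NP\PP
    [1,4] PP\(NP\PP)   >
      [1,2] "from" : (PP\(NP\PP))/NP
      [2,4] NP   <
        [2,3] "here" : NP\N
        [3,4] "dog" : NP\(NP\N)
  [4,6] S\PP   >
    [4,5] "song" : (S\PP)/N
    [5,6] "saw" : N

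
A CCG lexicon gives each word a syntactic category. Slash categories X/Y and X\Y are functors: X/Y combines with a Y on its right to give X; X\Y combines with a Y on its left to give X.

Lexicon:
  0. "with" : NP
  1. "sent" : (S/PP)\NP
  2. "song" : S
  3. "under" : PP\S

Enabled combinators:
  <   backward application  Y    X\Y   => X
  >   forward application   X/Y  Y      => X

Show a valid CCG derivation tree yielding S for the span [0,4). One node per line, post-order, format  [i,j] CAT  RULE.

[0,1] NP  lex  "with"
[1,2] (S/PP)\NP  lex  "sent"
[0,2] S/PP  <  k=1
[2,3] S  lex  "song"
[3,4] PP\S  lex  "under"
[2,4] PP  <  k=3
[0,4] S  >  k=2

[0,4] S   >
  [0,2] S/PP   <
    [0,1] "with" : NP
    [1,2] "sent" : (S/PP)\NP
  [2,4] PP   <
    [2,3] "song" : S
    [3,4] "under" : PP\S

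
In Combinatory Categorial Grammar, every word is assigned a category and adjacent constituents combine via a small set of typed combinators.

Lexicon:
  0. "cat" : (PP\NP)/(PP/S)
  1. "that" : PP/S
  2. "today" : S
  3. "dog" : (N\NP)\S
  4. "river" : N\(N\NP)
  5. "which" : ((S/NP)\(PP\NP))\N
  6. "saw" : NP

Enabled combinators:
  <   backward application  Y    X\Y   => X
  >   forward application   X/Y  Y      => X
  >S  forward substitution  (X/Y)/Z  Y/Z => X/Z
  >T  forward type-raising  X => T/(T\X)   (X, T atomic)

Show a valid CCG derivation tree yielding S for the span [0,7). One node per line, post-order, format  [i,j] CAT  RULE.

[0,7] S   >
  [0,6] S/NP   <
    [0,2] PP\NP   >
      [0,1] "cat" : (PP\NP)/(PP/S)
      [1,2] "that" : PP/S
    [2,6] (S/NP)\(PP\NP)   <
      [2,5] N   <
        [2,4] N\NP   <
          [2,3] "today" : S
          [3,4] "dog" : (N\NP)\S
        [4,5] "river" : N\(N\NP)
      [5,6] "which" : ((S/NP)\(PP\NP))\N
  [6,7] "saw" : NP

[0,1] (PP\NP)/(PP/S)  lex  "cat"
[1,2] PP/S  lex  "that"
[0,2] PP\NP  >  k=1
[2,3] S  lex  "today"
[3,4] (N\NP)\S  lex  "dog"
[2,4] N\NP  <  k=3
[4,5] N\(N\NP)  lex  "river"
[2,5] N  <  k=4
[5,6] ((S/NP)\(PP\NP))\N  lex  "which"
[2,6] (S/NP)\(PP\NP)  <  k=5
[0,6] S/NP  <  k=2
[6,7] NP  lex  "saw"
[0,7] S  >  k=6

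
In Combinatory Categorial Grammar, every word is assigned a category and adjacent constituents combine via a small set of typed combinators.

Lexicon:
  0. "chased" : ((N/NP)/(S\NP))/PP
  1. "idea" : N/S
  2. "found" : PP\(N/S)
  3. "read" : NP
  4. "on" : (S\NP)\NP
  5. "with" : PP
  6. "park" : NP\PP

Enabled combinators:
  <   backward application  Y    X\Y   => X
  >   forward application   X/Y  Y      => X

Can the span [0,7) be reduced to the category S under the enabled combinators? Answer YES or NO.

NO

((N/NP)/(S\NP))/PP N/S PP\(N/S) NP (S\NP)\NP PP NP\PP
CKY chart[0,7] = {N}; S ∉ chart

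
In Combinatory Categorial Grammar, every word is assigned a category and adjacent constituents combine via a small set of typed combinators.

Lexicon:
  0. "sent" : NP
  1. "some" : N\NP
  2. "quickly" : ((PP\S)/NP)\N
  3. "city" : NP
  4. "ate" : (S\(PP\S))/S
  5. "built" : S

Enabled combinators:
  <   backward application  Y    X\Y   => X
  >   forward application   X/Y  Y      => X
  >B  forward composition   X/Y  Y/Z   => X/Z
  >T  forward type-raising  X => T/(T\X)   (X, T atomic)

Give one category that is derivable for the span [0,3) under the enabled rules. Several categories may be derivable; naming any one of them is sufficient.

(PP\S)/NP

[0,6] S   <
  [0,4] PP\S   >
    [0,3] (PP\S)/NP   <
      [0,2] N   <
        [0,1] "sent" : NP
        [1,2] "some" : N\NP
      [2,3] "quickly" : ((PP\S)/NP)\N
    [3,4] "city" : NP
  [4,6] S\(PP\S)   >
    [4,5] "ate" : (S\(PP\S))/S
    [5,6] "built" : S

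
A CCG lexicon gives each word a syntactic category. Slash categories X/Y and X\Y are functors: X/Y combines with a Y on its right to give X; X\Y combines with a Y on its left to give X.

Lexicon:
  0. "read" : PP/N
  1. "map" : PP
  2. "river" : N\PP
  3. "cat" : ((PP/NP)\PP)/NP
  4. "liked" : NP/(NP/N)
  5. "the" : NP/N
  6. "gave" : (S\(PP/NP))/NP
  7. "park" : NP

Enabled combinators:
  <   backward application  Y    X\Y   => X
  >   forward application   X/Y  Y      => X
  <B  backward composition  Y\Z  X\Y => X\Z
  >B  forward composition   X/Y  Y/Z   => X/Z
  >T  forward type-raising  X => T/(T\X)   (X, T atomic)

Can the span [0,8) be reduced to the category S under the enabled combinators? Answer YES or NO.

[0,8] S   <
  [0,6] PP/NP   <
    [0,3] PP   >
      [0,1] "read" : PP/N
      [1,3] N   <
        [1,2] "map" : PP
        [2,3] "river" : N\PP
    [3,6] (PP/NP)\PP   >
      [3,4] "cat" : ((PP/NP)\PP)/NP
      [4,6] NP   >
        [4,5] "liked" : NP/(NP/N)
        [5,6] "the" : NP/N
  [6,8] S\(PP/NP)   >
    [6,7] "gave" : (S\(PP/NP))/NP
    [7,8] "park" : NP

YES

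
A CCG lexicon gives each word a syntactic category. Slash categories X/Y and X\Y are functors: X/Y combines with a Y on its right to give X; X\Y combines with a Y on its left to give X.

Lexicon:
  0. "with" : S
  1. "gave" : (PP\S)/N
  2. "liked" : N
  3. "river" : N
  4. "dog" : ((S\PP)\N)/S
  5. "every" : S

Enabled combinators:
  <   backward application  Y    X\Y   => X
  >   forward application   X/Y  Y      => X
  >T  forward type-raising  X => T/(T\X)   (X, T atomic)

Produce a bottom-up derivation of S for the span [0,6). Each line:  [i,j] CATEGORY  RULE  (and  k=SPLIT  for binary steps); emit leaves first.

[0,6] S   <
  [0,3] PP   >
    [0,1] PP/(PP\S)   >T
      [0,1] "with" : S
    [1,3] PP\S   >
      [1,2] "gave" : (PP\S)/N
      [2,3] "liked" : N
  [3,6] S\PP   <
    [3,4] "river" : N
    [4,6] (S\PP)\N   >
      [4,5] "dog" : ((S\PP)\N)/S
      [5,6] "every" : S

[0,1] S  lex  "with"
[0,1] PP/(PP\S)  >T
[1,2] (PP\S)/N  lex  "gave"
[2,3] N  lex  "liked"
[1,3] PP\S  >  k=2
[0,3] PP  >  k=1
[3,4] N  lex  "river"
[4,5] ((S\PP)\N)/S  lex  "dog"
[5,6] S  lex  "every"
[4,6] (S\PP)\N  >  k=5
[3,6] S\PP  <  k=4
[0,6] S  <  k=3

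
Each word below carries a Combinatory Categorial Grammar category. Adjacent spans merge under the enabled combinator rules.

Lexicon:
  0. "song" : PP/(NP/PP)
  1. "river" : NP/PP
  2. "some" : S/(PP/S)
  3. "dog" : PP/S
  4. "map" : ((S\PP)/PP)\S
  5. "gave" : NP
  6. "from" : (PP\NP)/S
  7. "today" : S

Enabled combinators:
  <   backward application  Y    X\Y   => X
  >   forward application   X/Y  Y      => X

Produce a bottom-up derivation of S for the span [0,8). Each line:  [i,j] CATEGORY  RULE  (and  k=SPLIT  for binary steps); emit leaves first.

[0,1] PP/(NP/PP)  lex  "song"
[1,2] NP/PP  lex  "river"
[0,2] PP  >  k=1
[2,3] S/(PP/S)  lex  "some"
[3,4] PP/S  lex  "dog"
[2,4] S  >  k=3
[4,5] ((S\PP)/PP)\S  lex  "map"
[2,5] (S\PP)/PP  <  k=4
[5,6] NP  lex  "gave"
[6,7] (PP\NP)/S  lex  "from"
[7,8] S  lex  "today"
[6,8] PP\NP  >  k=7
[5,8] PP  <  k=6
[2,8] S\PP  >  k=5
[0,8] S  <  k=2

[0,8] S   <
  [0,2] PP   >
    [0,1] "song" : PP/(NP/PP)
    [1,2] "river" : NP/PP
  [2,8] S\PP   >
    [2,5] (S\PP)/PP   <
      [2,4] S   >
        [2,3] "some" : S/(PP/S)
        [3,4] "dog" : PP/S
      [4,5] "map" : ((S\PP)/PP)\S
    [5,8] PP   <
      [5,6] "gave" : NP
      [6,8] PP\NP   >
        [6,7] "from" : (PP\NP)/S
        [7,8] "today" : S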